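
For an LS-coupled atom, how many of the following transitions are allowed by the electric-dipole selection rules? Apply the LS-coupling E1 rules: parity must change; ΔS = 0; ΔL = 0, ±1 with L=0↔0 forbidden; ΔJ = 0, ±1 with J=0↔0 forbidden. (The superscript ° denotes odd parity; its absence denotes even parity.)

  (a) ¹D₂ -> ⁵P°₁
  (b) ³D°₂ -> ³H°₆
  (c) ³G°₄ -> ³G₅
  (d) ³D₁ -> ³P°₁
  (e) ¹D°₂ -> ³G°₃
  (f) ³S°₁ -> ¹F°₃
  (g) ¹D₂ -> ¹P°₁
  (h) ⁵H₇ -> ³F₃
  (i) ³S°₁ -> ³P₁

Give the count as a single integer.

(a) forbidden (ΔS fails)
(b) forbidden (parity, ΔL, ΔJ fail)
(c) allowed
(d) allowed
(e) forbidden (parity, ΔS, ΔL fail)
(f) forbidden (parity, ΔS, ΔL, ΔJ fail)
(g) allowed
(h) forbidden (parity, ΔS, ΔL, ΔJ fail)
(i) allowed
Total allowed: 4 of 9.

4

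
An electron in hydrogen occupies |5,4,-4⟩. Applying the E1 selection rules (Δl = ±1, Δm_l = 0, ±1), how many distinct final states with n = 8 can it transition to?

E1 requires Δl = ±1, so l_f ∈ {3, 5}; with 0 ≤ l_f ≤ n_f−1 = 7, the allowed l_f values are {3, 5}.
For l_f = 3: m_f ∈ {m_i−1, m_i, m_i+1} ∩ [−3, 3] = {-3} → 1 state.
For l_f = 5: m_f ∈ {m_i−1, m_i, m_i+1} ∩ [−5, 5] = {-5, -4, -3} → 3 states.
Total: 4.

4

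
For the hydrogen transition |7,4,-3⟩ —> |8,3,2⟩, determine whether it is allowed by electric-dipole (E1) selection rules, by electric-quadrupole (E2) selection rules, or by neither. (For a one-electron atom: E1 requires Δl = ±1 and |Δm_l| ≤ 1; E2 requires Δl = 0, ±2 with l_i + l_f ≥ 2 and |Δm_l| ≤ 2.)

neither

Δl = 3 − 4 = -1; l_i + l_f = 7.
Δm_l = +5.
E1 (Δl = ±1, |Δm_l| ≤ 1): not satisfied.
E2 (Δl = 0,±2, l_i+l_f ≥ 2, |Δm_l| ≤ 2): not satisfied.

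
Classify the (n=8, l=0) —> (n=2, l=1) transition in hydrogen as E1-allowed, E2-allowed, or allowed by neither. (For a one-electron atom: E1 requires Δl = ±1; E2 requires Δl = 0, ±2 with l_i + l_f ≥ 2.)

Δl = 1 − 0 = +1; l_i + l_f = 1.
E1 (Δl = ±1): satisfied.
E2 (Δl = 0,±2, l_i+l_f ≥ 2): not satisfied.

E1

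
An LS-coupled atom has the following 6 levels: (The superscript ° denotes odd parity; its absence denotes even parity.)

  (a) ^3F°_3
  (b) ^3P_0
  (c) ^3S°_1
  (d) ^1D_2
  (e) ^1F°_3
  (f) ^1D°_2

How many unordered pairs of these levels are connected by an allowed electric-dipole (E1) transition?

(a)–(b): forbidden (ΔL, ΔJ).
(a)–(c): forbidden (parity, ΔL, ΔJ).
(a)–(d): forbidden (ΔS).
(a)–(e): forbidden (parity, ΔS).
(a)–(f): forbidden (parity, ΔS).
(b)–(c): allowed.
(b)–(d): forbidden (parity, ΔS, ΔJ).
(b)–(e): forbidden (ΔS, ΔL, ΔJ).
(b)–(f): forbidden (ΔS, ΔJ).
(c)–(d): forbidden (ΔS, ΔL).
(c)–(e): forbidden (parity, ΔS, ΔL, ΔJ).
(c)–(f): forbidden (parity, ΔS, ΔL).
(d)–(e): allowed.
(d)–(f): allowed.
(e)–(f): forbidden (parity).
Allowed pairs: 3 of 15.

3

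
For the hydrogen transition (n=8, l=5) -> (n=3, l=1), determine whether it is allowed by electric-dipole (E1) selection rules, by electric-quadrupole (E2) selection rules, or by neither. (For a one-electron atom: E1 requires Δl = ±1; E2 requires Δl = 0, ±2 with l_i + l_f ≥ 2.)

Δl = 1 − 5 = -4; l_i + l_f = 6.
E1 (Δl = ±1): not satisfied.
E2 (Δl = 0,±2, l_i+l_f ≥ 2): not satisfied.

neither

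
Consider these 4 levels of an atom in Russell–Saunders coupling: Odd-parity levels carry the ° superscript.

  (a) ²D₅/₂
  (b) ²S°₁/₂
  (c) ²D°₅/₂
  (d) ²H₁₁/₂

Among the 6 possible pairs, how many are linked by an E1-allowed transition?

(a)–(b): forbidden (ΔL, ΔJ).
(a)–(c): allowed.
(a)–(d): forbidden (parity, ΔL, ΔJ).
(b)–(c): forbidden (parity, ΔL, ΔJ).
(b)–(d): forbidden (ΔL, ΔJ).
(c)–(d): forbidden (ΔL, ΔJ).
Allowed pairs: 1 of 6.

1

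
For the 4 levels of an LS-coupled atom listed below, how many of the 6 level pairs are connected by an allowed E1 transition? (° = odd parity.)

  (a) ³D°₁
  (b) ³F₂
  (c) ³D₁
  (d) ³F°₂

4

(a)–(b): allowed.
(a)–(c): allowed.
(a)–(d): forbidden (parity).
(b)–(c): forbidden (parity).
(b)–(d): allowed.
(c)–(d): allowed.
Allowed pairs: 4 of 6.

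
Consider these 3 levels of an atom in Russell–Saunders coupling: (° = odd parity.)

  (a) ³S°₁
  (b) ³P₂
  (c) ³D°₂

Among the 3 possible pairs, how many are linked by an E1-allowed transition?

2

(a)–(b): allowed.
(a)–(c): forbidden (parity, ΔL).
(b)–(c): allowed.
Allowed pairs: 2 of 3.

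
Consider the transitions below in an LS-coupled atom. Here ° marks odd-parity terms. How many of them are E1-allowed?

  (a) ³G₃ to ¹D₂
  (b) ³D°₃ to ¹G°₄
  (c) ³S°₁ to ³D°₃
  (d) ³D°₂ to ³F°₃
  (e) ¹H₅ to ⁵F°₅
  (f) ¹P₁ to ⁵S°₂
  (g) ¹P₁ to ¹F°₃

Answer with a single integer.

0

(a) forbidden (parity, ΔS, ΔL fail)
(b) forbidden (parity, ΔS, ΔL fail)
(c) forbidden (parity, ΔL, ΔJ fail)
(d) forbidden (parity fails)
(e) forbidden (ΔS, ΔL fail)
(f) forbidden (ΔS fails)
(g) forbidden (ΔL, ΔJ fail)
Total allowed: 0 of 7.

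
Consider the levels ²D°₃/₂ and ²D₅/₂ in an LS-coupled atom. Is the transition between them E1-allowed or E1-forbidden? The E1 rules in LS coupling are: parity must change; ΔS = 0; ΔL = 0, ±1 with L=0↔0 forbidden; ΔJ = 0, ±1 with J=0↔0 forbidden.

allowed

Parity must change: odd → even — ✓.
ΔS = 0: S: 1/2 → 1/2 — ✓.
ΔL = 0, ±1 (not L=0↔0): L: 2 → 2, ΔL = +0 — ✓.
ΔJ = 0, ±1 (not J=0↔0): J: 3/2 → 5/2, ΔJ = +1 — ✓.
All four E1 rules are satisfied.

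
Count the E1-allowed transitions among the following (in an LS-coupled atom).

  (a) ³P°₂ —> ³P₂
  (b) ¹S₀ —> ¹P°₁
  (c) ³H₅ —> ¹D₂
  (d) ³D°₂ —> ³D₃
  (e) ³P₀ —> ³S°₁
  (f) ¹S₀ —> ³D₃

(a) allowed
(b) allowed
(c) forbidden (parity, ΔS, ΔL, ΔJ fail)
(d) allowed
(e) allowed
(f) forbidden (parity, ΔS, ΔL, ΔJ fail)
Total allowed: 4 of 6.

4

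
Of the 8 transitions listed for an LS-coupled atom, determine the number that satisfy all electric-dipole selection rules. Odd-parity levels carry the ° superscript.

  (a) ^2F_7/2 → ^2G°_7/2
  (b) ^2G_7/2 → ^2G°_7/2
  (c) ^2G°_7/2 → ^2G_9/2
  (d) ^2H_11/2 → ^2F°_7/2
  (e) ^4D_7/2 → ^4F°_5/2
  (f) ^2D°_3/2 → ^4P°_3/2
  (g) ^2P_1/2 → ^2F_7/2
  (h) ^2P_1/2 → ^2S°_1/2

(a) allowed
(b) allowed
(c) allowed
(d) forbidden (ΔL, ΔJ fail)
(e) allowed
(f) forbidden (parity, ΔS fail)
(g) forbidden (parity, ΔL, ΔJ fail)
(h) allowed
Total allowed: 5 of 8.

5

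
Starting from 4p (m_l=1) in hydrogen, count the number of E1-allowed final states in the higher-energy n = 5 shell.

4

E1 requires Δl = ±1, so l_f ∈ {0, 2}; with 0 ≤ l_f ≤ n_f−1 = 4, the allowed l_f values are {0, 2}.
For l_f = 0: m_f ∈ {m_i−1, m_i, m_i+1} ∩ [−0, 0] = {0} → 1 state.
For l_f = 2: m_f ∈ {m_i−1, m_i, m_i+1} ∩ [−2, 2] = {0, 1, 2} → 3 states.
Total: 4.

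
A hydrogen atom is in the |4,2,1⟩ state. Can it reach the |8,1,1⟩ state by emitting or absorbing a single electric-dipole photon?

Δl = 1 − 2 = -1; the E1 rule Δl = ±1 is passes.
m_l: 1 → 1 (Δm_l = +0). |Δm_l| ≤ 1 passes.
All E1 selection rules are satisfied.

allowed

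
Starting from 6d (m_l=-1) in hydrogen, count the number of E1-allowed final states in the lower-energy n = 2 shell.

2

E1 requires Δl = ±1, so l_f ∈ {1, 3}; with 0 ≤ l_f ≤ n_f−1 = 1, the allowed l_f values are {1}.
For l_f = 1: m_f ∈ {m_i−1, m_i, m_i+1} ∩ [−1, 1] = {-1, 0} → 2 states.
Total: 2.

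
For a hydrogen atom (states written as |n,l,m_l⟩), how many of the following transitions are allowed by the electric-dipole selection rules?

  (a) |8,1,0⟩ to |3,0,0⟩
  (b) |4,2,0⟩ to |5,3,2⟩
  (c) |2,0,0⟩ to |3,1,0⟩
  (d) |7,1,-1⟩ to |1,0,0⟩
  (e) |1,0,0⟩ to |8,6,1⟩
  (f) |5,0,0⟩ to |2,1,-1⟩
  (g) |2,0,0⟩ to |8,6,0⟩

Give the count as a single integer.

(a) allowed
(b) forbidden — Δm_l = +2 (E1 requires Δm_l = 0, ±1)
(c) allowed
(d) allowed
(e) forbidden — Δl = +6 (E1 requires Δl = ±1)
(f) allowed
(g) forbidden — Δl = +6 (E1 requires Δl = ±1)
Total allowed: 4 of 7.

4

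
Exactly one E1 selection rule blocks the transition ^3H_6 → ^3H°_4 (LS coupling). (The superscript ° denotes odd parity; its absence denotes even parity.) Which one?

Reading off the term symbols: S 1→1, L 5→5, J 6→4, parity even→odd.
Parity must change: even → odd — passes.
ΔS = 0: S: 1 → 1 — passes.
ΔL = 0, ±1 (not L=0↔0): L: 5 → 5, ΔL = +0 — passes.
ΔJ = 0, ±1 (not J=0↔0): J: 6 → 4, ΔJ = -2 — fails.

the ΔJ = 0, ±1 rule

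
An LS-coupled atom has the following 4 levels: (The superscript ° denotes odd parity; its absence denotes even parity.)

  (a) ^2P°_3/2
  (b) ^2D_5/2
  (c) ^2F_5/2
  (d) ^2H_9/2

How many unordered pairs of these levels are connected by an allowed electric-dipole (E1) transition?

1

(a)–(b): allowed.
(a)–(c): forbidden (ΔL).
(a)–(d): forbidden (ΔL, ΔJ).
(b)–(c): forbidden (parity).
(b)–(d): forbidden (parity, ΔL, ΔJ).
(c)–(d): forbidden (parity, ΔL, ΔJ).
Allowed pairs: 1 of 6.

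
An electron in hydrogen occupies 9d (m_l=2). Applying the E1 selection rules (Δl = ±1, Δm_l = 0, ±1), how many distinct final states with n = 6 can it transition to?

4

E1 requires Δl = ±1, so l_f ∈ {1, 3}; with 0 ≤ l_f ≤ n_f−1 = 5, the allowed l_f values are {1, 3}.
For l_f = 1: m_f ∈ {m_i−1, m_i, m_i+1} ∩ [−1, 1] = {1} → 1 state.
For l_f = 3: m_f ∈ {m_i−1, m_i, m_i+1} ∩ [−3, 3] = {1, 2, 3} → 3 states.
Total: 4.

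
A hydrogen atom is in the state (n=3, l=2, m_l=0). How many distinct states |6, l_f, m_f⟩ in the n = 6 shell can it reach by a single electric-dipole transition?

6

E1 requires Δl = ±1, so l_f ∈ {1, 3}; with 0 ≤ l_f ≤ n_f−1 = 5, the allowed l_f values are {1, 3}.
For l_f = 1: m_f ∈ {m_i−1, m_i, m_i+1} ∩ [−1, 1] = {-1, 0, 1} → 3 states.
For l_f = 3: m_f ∈ {m_i−1, m_i, m_i+1} ∩ [−3, 3] = {-1, 0, 1} → 3 states.
Total: 6.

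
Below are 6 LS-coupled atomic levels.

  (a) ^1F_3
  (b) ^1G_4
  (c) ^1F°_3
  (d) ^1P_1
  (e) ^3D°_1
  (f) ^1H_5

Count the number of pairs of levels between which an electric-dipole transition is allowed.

2

(a)–(b): forbidden (parity).
(a)–(c): allowed.
(a)–(d): forbidden (parity, ΔL, ΔJ).
(a)–(e): forbidden (ΔS, ΔJ).
(a)–(f): forbidden (parity, ΔL, ΔJ).
(b)–(c): allowed.
(b)–(d): forbidden (parity, ΔL, ΔJ).
(b)–(e): forbidden (ΔS, ΔL, ΔJ).
(b)–(f): forbidden (parity).
(c)–(d): forbidden (ΔL, ΔJ).
(c)–(e): forbidden (parity, ΔS, ΔJ).
(c)–(f): forbidden (ΔL, ΔJ).
(d)–(e): forbidden (ΔS).
(d)–(f): forbidden (parity, ΔL, ΔJ).
(e)–(f): forbidden (ΔS, ΔL, ΔJ).
Allowed pairs: 2 of 15.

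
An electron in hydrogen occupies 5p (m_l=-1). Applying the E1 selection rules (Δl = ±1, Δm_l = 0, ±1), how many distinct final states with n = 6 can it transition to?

E1 requires Δl = ±1, so l_f ∈ {0, 2}; with 0 ≤ l_f ≤ n_f−1 = 5, the allowed l_f values are {0, 2}.
For l_f = 0: m_f ∈ {m_i−1, m_i, m_i+1} ∩ [−0, 0] = {0} → 1 state.
For l_f = 2: m_f ∈ {m_i−1, m_i, m_i+1} ∩ [−2, 2] = {-2, -1, 0} → 3 states.
Total: 4.

4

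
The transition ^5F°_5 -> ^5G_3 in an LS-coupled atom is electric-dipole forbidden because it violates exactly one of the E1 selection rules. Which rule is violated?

the ΔJ = 0, ±1 rule

Parity must change: odd → even — ✓.
ΔS = 0: S: 2 → 2 — ✓.
ΔL = 0, ±1 (not L=0↔0): L: 3 → 4, ΔL = +1 — ✓.
ΔJ = 0, ±1 (not J=0↔0): J: 5 → 3, ΔJ = -2 — ✗.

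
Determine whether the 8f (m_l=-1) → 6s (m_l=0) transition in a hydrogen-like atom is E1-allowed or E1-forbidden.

Initial l = 3, final l = 0, so Δl = -3. E1 requires Δl = ±1: fails.
Δm_l = 0 − (-1) = +1. E1 requires Δm_l = 0, ±1: ok.
The transition is electric-dipole forbidden.

forbidden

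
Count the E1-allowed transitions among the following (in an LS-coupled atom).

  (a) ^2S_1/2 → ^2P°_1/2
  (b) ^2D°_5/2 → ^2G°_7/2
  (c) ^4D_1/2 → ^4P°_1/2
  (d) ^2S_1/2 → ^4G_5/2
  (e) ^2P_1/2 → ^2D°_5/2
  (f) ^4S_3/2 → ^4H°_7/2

2

(a) allowed
(b) forbidden (parity, ΔL fail)
(c) allowed
(d) forbidden (parity, ΔS, ΔL, ΔJ fail)
(e) forbidden (ΔJ fails)
(f) forbidden (ΔL, ΔJ fail)
Total allowed: 2 of 6.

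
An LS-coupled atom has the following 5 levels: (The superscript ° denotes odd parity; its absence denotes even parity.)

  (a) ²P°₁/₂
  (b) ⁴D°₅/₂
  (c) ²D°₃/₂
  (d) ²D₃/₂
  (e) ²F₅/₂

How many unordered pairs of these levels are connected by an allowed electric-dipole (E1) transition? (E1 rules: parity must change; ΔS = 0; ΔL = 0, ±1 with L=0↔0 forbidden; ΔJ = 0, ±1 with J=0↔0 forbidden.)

3

(a)–(b): forbidden (parity, ΔS, ΔJ).
(a)–(c): forbidden (parity).
(a)–(d): allowed.
(a)–(e): forbidden (ΔL, ΔJ).
(b)–(c): forbidden (parity, ΔS).
(b)–(d): forbidden (ΔS).
(b)–(e): forbidden (ΔS).
(c)–(d): allowed.
(c)–(e): allowed.
(d)–(e): forbidden (parity).
Allowed pairs: 3 of 10.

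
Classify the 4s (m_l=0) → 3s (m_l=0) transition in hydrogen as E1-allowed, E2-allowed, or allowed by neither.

neither

Δl = 0 − 0 = +0; l_i + l_f = 0.
Δm_l = +0.
E1 (Δl = ±1, |Δm_l| ≤ 1): not satisfied.
E2 (Δl = 0,±2, l_i+l_f ≥ 2, |Δm_l| ≤ 2): not satisfied.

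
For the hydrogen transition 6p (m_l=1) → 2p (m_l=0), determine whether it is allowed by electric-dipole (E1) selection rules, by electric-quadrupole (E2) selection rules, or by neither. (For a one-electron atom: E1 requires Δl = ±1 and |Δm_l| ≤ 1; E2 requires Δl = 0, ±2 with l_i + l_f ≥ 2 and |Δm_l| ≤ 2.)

Δl = 1 − 1 = +0; l_i + l_f = 2.
Δm_l = -1.
E1 (Δl = ±1, |Δm_l| ≤ 1): not satisfied.
E2 (Δl = 0,±2, l_i+l_f ≥ 2, |Δm_l| ≤ 2): satisfied.

E2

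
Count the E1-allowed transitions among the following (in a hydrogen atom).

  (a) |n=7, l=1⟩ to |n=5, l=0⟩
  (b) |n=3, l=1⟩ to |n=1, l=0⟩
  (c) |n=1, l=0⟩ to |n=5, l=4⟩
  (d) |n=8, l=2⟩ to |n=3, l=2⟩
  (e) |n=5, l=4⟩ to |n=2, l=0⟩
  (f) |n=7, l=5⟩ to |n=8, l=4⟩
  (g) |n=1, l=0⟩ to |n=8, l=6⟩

(a) allowed
(b) allowed
(c) forbidden — Δl = +4 (E1 requires Δl = ±1)
(d) forbidden — Δl = +0 (E1 requires Δl = ±1)
(e) forbidden — Δl = -4 (E1 requires Δl = ±1)
(f) allowed
(g) forbidden — Δl = +6 (E1 requires Δl = ±1)
Total allowed: 3 of 7.

3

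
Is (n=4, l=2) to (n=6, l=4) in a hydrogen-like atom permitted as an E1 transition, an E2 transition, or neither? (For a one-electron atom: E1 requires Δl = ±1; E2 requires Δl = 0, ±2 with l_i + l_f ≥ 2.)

Δl = 4 − 2 = +2; l_i + l_f = 6.
E1 (Δl = ±1): not satisfied.
E2 (Δl = 0,±2, l_i+l_f ≥ 2): satisfied.

E2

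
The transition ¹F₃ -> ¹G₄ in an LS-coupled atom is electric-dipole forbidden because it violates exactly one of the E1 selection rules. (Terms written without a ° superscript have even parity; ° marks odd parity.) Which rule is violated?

parity

Reading off the term symbols: S 0→0, L 3→4, J 3→4, parity even→even.
ΔS = 0: S: 0 → 0 — ok.
ΔL = 0, ±1 (not L=0↔0): L: 3 → 4, ΔL = +1 — ok.
Parity must change: even → even — fails.
ΔJ = 0, ±1 (not J=0↔0): J: 3 → 4, ΔJ = +1 — ok.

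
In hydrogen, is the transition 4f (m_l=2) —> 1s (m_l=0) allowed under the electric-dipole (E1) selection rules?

forbidden

Initial l = 3, final l = 0, so Δl = -3. E1 requires Δl = ±1: fails.
m_l: 2 → 0 (Δm_l = -2). |Δm_l| ≤ 1 fails.
The transition is electric-dipole forbidden.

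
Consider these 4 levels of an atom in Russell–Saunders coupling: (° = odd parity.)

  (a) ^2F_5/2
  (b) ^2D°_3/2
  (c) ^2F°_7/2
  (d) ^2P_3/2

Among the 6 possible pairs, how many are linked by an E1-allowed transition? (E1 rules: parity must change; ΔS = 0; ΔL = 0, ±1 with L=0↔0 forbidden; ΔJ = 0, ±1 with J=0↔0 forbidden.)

3

(a)–(b): allowed.
(a)–(c): allowed.
(a)–(d): forbidden (parity, ΔL).
(b)–(c): forbidden (parity, ΔJ).
(b)–(d): allowed.
(c)–(d): forbidden (ΔL, ΔJ).
Allowed pairs: 3 of 6.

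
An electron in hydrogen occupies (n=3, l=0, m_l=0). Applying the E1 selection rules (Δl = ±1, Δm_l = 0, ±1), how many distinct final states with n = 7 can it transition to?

E1 requires Δl = ±1, so l_f ∈ {-1, 1}; with 0 ≤ l_f ≤ n_f−1 = 6, the allowed l_f values are {1}.
For l_f = 1: m_f ∈ {m_i−1, m_i, m_i+1} ∩ [−1, 1] = {-1, 0, 1} → 3 states.
Total: 3.

3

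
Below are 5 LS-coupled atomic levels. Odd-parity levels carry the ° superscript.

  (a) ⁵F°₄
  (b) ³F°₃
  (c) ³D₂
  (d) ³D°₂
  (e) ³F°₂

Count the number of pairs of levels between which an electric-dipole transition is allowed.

(a)–(b): forbidden (parity, ΔS).
(a)–(c): forbidden (ΔS, ΔJ).
(a)–(d): forbidden (parity, ΔS, ΔJ).
(a)–(e): forbidden (parity, ΔS, ΔJ).
(b)–(c): allowed.
(b)–(d): forbidden (parity).
(b)–(e): forbidden (parity).
(c)–(d): allowed.
(c)–(e): allowed.
(d)–(e): forbidden (parity).
Allowed pairs: 3 of 10.

3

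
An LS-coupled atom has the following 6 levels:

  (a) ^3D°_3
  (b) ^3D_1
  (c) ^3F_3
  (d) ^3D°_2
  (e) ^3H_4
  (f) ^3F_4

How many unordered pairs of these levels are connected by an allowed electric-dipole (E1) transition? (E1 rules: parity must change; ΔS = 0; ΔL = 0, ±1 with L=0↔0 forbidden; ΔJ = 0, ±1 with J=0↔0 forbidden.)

(a)–(b): forbidden (ΔJ).
(a)–(c): allowed.
(a)–(d): forbidden (parity).
(a)–(e): forbidden (ΔL).
(a)–(f): allowed.
(b)–(c): forbidden (parity, ΔJ).
(b)–(d): allowed.
(b)–(e): forbidden (parity, ΔL, ΔJ).
(b)–(f): forbidden (parity, ΔJ).
(c)–(d): allowed.
(c)–(e): forbidden (parity, ΔL).
(c)–(f): forbidden (parity).
(d)–(e): forbidden (ΔL, ΔJ).
(d)–(f): forbidden (ΔJ).
(e)–(f): forbidden (parity, ΔL).
Allowed pairs: 4 of 15.

4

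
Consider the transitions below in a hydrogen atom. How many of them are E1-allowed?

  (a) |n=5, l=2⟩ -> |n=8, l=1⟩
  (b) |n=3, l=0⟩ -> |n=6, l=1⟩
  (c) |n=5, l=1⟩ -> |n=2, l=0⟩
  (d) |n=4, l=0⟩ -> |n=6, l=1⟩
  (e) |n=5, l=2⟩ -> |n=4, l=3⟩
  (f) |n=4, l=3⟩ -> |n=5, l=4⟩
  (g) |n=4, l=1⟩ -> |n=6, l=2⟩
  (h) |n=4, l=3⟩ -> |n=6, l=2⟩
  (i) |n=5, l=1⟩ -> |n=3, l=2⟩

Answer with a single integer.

9

(a) allowed
(b) allowed
(c) allowed
(d) allowed
(e) allowed
(f) allowed
(g) allowed
(h) allowed
(i) allowed
Total allowed: 9 of 9.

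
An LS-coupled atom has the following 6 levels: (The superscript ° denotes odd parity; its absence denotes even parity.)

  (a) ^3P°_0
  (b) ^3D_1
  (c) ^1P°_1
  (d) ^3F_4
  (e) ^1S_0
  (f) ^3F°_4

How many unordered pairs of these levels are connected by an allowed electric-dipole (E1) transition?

(a)–(b): allowed.
(a)–(c): forbidden (parity, ΔS).
(a)–(d): forbidden (ΔL, ΔJ).
(a)–(e): forbidden (ΔS, ΔJ).
(a)–(f): forbidden (parity, ΔL, ΔJ).
(b)–(c): forbidden (ΔS).
(b)–(d): forbidden (parity, ΔJ).
(b)–(e): forbidden (parity, ΔS, ΔL).
(b)–(f): forbidden (ΔJ).
(c)–(d): forbidden (ΔS, ΔL, ΔJ).
(c)–(e): allowed.
(c)–(f): forbidden (parity, ΔS, ΔL, ΔJ).
(d)–(e): forbidden (parity, ΔS, ΔL, ΔJ).
(d)–(f): allowed.
(e)–(f): forbidden (ΔS, ΔL, ΔJ).
Allowed pairs: 3 of 15.

3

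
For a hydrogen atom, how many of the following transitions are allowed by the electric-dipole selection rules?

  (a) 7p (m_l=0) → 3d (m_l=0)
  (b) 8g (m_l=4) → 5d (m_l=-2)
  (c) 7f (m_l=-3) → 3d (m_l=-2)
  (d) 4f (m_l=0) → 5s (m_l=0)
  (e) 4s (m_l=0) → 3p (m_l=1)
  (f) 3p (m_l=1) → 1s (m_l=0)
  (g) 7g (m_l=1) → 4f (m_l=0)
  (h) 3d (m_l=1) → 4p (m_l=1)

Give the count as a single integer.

(a) allowed
(b) forbidden — Δl = -2 (E1 requires Δl = ±1); Δm_l = -6 (E1 requires Δm_l = 0, ±1)
(c) allowed
(d) forbidden — Δl = -3 (E1 requires Δl = ±1)
(e) allowed
(f) allowed
(g) allowed
(h) allowed
Total allowed: 6 of 8.

6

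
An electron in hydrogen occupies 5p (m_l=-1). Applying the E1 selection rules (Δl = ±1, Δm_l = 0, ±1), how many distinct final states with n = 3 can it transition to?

E1 requires Δl = ±1, so l_f ∈ {0, 2}; with 0 ≤ l_f ≤ n_f−1 = 2, the allowed l_f values are {0, 2}.
For l_f = 0: m_f ∈ {m_i−1, m_i, m_i+1} ∩ [−0, 0] = {0} → 1 state.
For l_f = 2: m_f ∈ {m_i−1, m_i, m_i+1} ∩ [−2, 2] = {-2, -1, 0} → 3 states.
Total: 4.

4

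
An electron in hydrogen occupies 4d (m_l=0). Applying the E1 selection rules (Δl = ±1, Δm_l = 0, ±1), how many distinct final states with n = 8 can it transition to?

6

E1 requires Δl = ±1, so l_f ∈ {1, 3}; with 0 ≤ l_f ≤ n_f−1 = 7, the allowed l_f values are {1, 3}.
For l_f = 1: m_f ∈ {m_i−1, m_i, m_i+1} ∩ [−1, 1] = {-1, 0, 1} → 3 states.
For l_f = 3: m_f ∈ {m_i−1, m_i, m_i+1} ∩ [−3, 3] = {-1, 0, 1} → 3 states.
Total: 6.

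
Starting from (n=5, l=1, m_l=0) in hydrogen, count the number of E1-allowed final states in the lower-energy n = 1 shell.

1

E1 requires Δl = ±1, so l_f ∈ {0, 2}; with 0 ≤ l_f ≤ n_f−1 = 0, the allowed l_f values are {0}.
For l_f = 0: m_f ∈ {m_i−1, m_i, m_i+1} ∩ [−0, 0] = {0} → 1 state.
Total: 1.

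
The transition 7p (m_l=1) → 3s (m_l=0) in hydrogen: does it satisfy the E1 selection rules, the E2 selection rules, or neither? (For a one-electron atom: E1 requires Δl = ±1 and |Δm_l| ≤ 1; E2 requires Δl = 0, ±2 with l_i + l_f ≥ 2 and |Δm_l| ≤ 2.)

E1

Δl = 0 − 1 = -1; l_i + l_f = 1.
Δm_l = -1.
E1 (Δl = ±1, |Δm_l| ≤ 1): satisfied.
E2 (Δl = 0,±2, l_i+l_f ≥ 2, |Δm_l| ≤ 2): not satisfied.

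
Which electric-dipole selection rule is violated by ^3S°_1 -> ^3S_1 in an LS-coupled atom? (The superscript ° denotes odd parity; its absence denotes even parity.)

Initial level: S=1, L=0, J=1, parity odd. Final level: S=1, L=0, J=1, parity even.
Parity must change: odd → even — ok.
ΔS = 0: S: 1 → 1 — ok.
ΔL = 0, ±1 (not L=0↔0): L: 0 → 0, ΔL = +0 — fails.
ΔJ = 0, ±1 (not J=0↔0): J: 1 → 1, ΔJ = +0 — ok.

the L=0 ↔ L=0 exclusion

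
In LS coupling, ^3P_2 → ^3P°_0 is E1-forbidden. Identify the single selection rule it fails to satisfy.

the ΔJ = 0, ±1 rule

Parity must change: even → odd — satisfied.
ΔS = 0: S: 1 → 1 — satisfied.
ΔL = 0, ±1 (not L=0↔0): L: 1 → 1, ΔL = +0 — satisfied.
ΔJ = 0, ±1 (not J=0↔0): J: 2 → 0, ΔJ = -2 — violated.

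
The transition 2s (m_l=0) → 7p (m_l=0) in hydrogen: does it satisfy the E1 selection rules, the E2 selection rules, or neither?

Δl = 1 − 0 = +1; l_i + l_f = 1.
Δm_l = +0.
E1 (Δl = ±1, |Δm_l| ≤ 1): satisfied.
E2 (Δl = 0,±2, l_i+l_f ≥ 2, |Δm_l| ≤ 2): not satisfied.

E1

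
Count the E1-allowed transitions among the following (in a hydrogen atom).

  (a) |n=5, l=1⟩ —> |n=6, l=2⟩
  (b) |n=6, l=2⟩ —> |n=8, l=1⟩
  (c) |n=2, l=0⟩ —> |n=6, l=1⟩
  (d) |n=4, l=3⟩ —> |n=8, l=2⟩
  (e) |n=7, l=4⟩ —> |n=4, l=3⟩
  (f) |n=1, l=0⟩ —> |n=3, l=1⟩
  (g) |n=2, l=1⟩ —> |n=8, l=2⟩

7

(a) allowed
(b) allowed
(c) allowed
(d) allowed
(e) allowed
(f) allowed
(g) allowed
Total allowed: 7 of 7.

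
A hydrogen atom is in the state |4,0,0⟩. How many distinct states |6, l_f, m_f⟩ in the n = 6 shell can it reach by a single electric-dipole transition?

E1 requires Δl = ±1, so l_f ∈ {-1, 1}; with 0 ≤ l_f ≤ n_f−1 = 5, the allowed l_f values are {1}.
For l_f = 1: m_f ∈ {m_i−1, m_i, m_i+1} ∩ [−1, 1] = {-1, 0, 1} → 3 states.
Total: 3.

3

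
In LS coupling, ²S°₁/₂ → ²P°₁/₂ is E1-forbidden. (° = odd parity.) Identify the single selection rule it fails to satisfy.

parity

Initial level: S=1/2, L=0, J=1/2, parity odd. Final level: S=1/2, L=1, J=1/2, parity odd.
Parity must change: odd → odd — fails.
ΔS = 0: S: 1/2 → 1/2 — passes.
ΔL = 0, ±1 (not L=0↔0): L: 0 → 1, ΔL = +1 — passes.
ΔJ = 0, ±1 (not J=0↔0): J: 1/2 → 1/2, ΔJ = +0 — passes.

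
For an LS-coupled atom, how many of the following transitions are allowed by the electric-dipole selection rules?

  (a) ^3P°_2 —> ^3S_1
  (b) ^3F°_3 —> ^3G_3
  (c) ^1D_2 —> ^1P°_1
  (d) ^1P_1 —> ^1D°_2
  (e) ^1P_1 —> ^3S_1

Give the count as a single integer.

4

(a) allowed
(b) allowed
(c) allowed
(d) allowed
(e) forbidden (parity, ΔS fail)
Total allowed: 4 of 5.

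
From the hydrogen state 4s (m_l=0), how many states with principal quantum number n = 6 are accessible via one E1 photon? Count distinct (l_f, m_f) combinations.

3

E1 requires Δl = ±1, so l_f ∈ {-1, 1}; with 0 ≤ l_f ≤ n_f−1 = 5, the allowed l_f values are {1}.
For l_f = 1: m_f ∈ {m_i−1, m_i, m_i+1} ∩ [−1, 1] = {-1, 0, 1} → 3 states.
Total: 3.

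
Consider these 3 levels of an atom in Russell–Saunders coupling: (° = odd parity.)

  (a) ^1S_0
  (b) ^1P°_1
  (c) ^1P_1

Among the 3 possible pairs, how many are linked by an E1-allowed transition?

(a)–(b): allowed.
(a)–(c): forbidden (parity).
(b)–(c): allowed.
Allowed pairs: 2 of 3.

2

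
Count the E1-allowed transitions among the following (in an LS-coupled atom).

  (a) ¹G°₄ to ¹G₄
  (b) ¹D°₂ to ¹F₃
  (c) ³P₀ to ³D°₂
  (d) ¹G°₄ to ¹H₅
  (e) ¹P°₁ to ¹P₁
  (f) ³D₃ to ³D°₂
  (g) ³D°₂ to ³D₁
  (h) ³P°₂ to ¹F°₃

6

(a) allowed
(b) allowed
(c) forbidden (ΔJ fails)
(d) allowed
(e) allowed
(f) allowed
(g) allowed
(h) forbidden (parity, ΔS, ΔL fail)
Total allowed: 6 of 8.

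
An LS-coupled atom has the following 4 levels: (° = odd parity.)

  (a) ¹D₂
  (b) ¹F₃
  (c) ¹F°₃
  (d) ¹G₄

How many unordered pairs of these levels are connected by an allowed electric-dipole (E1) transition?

3

(a)–(b): forbidden (parity).
(a)–(c): allowed.
(a)–(d): forbidden (parity, ΔL, ΔJ).
(b)–(c): allowed.
(b)–(d): forbidden (parity).
(c)–(d): allowed.
Allowed pairs: 3 of 6.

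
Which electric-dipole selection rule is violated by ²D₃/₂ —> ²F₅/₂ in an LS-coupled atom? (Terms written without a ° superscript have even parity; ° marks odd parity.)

Initial level: S=1/2, L=2, J=3/2, parity even. Final level: S=1/2, L=3, J=5/2, parity even.
Parity must change: even → even — ✗.
ΔS = 0: S: 1/2 → 1/2 — ✓.
ΔL = 0, ±1 (not L=0↔0): L: 2 → 3, ΔL = +1 — ✓.
ΔJ = 0, ±1 (not J=0↔0): J: 3/2 → 5/2, ΔJ = +1 — ✓.

parity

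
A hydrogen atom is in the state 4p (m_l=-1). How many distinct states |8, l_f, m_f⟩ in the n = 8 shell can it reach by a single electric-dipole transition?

4

E1 requires Δl = ±1, so l_f ∈ {0, 2}; with 0 ≤ l_f ≤ n_f−1 = 7, the allowed l_f values are {0, 2}.
For l_f = 0: m_f ∈ {m_i−1, m_i, m_i+1} ∩ [−0, 0] = {0} → 1 state.
For l_f = 2: m_f ∈ {m_i−1, m_i, m_i+1} ∩ [−2, 2] = {-2, -1, 0} → 3 states.
Total: 4.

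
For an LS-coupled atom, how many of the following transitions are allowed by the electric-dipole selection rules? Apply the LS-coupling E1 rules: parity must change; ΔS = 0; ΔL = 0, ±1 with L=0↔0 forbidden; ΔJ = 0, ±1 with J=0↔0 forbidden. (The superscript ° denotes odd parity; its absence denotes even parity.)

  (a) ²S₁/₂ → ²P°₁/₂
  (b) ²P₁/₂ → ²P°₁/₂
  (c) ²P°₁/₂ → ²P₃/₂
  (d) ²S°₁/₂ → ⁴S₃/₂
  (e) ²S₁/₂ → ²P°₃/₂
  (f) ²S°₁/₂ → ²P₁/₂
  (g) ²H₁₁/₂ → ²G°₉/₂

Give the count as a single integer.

(a) allowed
(b) allowed
(c) allowed
(d) forbidden (ΔS, ΔL fail)
(e) allowed
(f) allowed
(g) allowed
Total allowed: 6 of 7.

6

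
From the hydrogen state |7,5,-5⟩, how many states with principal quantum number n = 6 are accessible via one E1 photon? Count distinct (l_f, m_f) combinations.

E1 requires Δl = ±1, so l_f ∈ {4, 6}; with 0 ≤ l_f ≤ n_f−1 = 5, the allowed l_f values are {4}.
For l_f = 4: m_f ∈ {m_i−1, m_i, m_i+1} ∩ [−4, 4] = {-4} → 1 state.
Total: 1.

1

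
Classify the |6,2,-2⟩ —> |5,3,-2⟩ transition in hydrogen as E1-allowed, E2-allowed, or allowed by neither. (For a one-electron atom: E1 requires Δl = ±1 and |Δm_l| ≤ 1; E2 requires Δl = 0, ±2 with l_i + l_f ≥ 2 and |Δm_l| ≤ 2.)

Δl = 3 − 2 = +1; l_i + l_f = 5.
Δm_l = +0.
E1 (Δl = ±1, |Δm_l| ≤ 1): satisfied.
E2 (Δl = 0,±2, l_i+l_f ≥ 2, |Δm_l| ≤ 2): not satisfied.

E1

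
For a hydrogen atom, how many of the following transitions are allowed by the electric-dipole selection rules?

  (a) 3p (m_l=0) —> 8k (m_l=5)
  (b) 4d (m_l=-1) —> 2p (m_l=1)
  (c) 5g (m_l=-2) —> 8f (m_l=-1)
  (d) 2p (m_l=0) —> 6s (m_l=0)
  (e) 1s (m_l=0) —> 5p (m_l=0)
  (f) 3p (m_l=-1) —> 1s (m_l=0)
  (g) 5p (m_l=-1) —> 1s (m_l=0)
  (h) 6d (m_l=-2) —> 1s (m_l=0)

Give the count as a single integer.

5

(a) forbidden — Δl = +6 (E1 requires Δl = ±1); Δm_l = +5 (E1 requires Δm_l = 0, ±1)
(b) forbidden — Δm_l = +2 (E1 requires Δm_l = 0, ±1)
(c) allowed
(d) allowed
(e) allowed
(f) allowed
(g) allowed
(h) forbidden — Δl = -2 (E1 requires Δl = ±1); Δm_l = +2 (E1 requires Δm_l = 0, ±1)
Total allowed: 5 of 8.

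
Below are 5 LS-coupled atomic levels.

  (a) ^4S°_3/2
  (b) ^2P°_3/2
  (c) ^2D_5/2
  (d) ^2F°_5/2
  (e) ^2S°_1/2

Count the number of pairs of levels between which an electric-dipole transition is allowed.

2

(a)–(b): forbidden (parity, ΔS).
(a)–(c): forbidden (ΔS, ΔL).
(a)–(d): forbidden (parity, ΔS, ΔL).
(a)–(e): forbidden (parity, ΔS, ΔL).
(b)–(c): allowed.
(b)–(d): forbidden (parity, ΔL).
(b)–(e): forbidden (parity).
(c)–(d): allowed.
(c)–(e): forbidden (ΔL, ΔJ).
(d)–(e): forbidden (parity, ΔL, ΔJ).
Allowed pairs: 2 of 10.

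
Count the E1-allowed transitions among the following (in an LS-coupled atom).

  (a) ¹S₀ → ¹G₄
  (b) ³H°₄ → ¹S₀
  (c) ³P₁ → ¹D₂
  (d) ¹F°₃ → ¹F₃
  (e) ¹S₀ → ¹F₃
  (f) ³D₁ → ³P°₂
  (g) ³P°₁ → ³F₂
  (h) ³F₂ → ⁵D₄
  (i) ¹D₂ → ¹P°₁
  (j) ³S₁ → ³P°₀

(a) forbidden (parity, ΔL, ΔJ fail)
(b) forbidden (ΔS, ΔL, ΔJ fail)
(c) forbidden (parity, ΔS fail)
(d) allowed
(e) forbidden (parity, ΔL, ΔJ fail)
(f) allowed
(g) forbidden (ΔL fails)
(h) forbidden (parity, ΔS, ΔJ fail)
(i) allowed
(j) allowed
Total allowed: 4 of 10.

4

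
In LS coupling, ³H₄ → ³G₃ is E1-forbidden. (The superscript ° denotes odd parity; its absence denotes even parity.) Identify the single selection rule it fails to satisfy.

Initial level: S=1, L=5, J=4, parity even. Final level: S=1, L=4, J=3, parity even.
ΔS = 0: S: 1 → 1 — ok.
ΔL = 0, ±1 (not L=0↔0): L: 5 → 4, ΔL = -1 — ok.
Parity must change: even → even — fails.
ΔJ = 0, ±1 (not J=0↔0): J: 4 → 3, ΔJ = -1 — ok.

parity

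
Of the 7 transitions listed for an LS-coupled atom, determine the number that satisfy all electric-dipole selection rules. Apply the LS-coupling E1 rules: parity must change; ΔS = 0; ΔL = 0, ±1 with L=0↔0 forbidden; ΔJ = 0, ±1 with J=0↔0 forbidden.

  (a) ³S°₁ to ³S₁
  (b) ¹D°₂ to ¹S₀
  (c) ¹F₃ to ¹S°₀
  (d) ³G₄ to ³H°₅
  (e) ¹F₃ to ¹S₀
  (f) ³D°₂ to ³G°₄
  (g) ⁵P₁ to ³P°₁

(a) forbidden (ΔL fails)
(b) forbidden (ΔL, ΔJ fail)
(c) forbidden (ΔL, ΔJ fail)
(d) allowed
(e) forbidden (parity, ΔL, ΔJ fail)
(f) forbidden (parity, ΔL, ΔJ fail)
(g) forbidden (ΔS fails)
Total allowed: 1 of 7.

1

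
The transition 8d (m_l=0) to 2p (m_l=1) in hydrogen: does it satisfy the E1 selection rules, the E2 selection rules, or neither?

E1

Δl = 1 − 2 = -1; l_i + l_f = 3.
Δm_l = +1.
E1 (Δl = ±1, |Δm_l| ≤ 1): satisfied.
E2 (Δl = 0,±2, l_i+l_f ≥ 2, |Δm_l| ≤ 2): not satisfied.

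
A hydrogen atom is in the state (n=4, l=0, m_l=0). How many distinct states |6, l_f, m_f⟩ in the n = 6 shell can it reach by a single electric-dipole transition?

3

E1 requires Δl = ±1, so l_f ∈ {-1, 1}; with 0 ≤ l_f ≤ n_f−1 = 5, the allowed l_f values are {1}.
For l_f = 1: m_f ∈ {m_i−1, m_i, m_i+1} ∩ [−1, 1] = {-1, 0, 1} → 3 states.
Total: 3.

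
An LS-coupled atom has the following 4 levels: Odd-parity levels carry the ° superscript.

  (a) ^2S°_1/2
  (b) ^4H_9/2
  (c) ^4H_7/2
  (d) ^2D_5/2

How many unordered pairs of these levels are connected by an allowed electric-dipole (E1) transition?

(a)–(b): forbidden (ΔS, ΔL, ΔJ).
(a)–(c): forbidden (ΔS, ΔL, ΔJ).
(a)–(d): forbidden (ΔL, ΔJ).
(b)–(c): forbidden (parity).
(b)–(d): forbidden (parity, ΔS, ΔL, ΔJ).
(c)–(d): forbidden (parity, ΔS, ΔL).
Allowed pairs: 0 of 6.

0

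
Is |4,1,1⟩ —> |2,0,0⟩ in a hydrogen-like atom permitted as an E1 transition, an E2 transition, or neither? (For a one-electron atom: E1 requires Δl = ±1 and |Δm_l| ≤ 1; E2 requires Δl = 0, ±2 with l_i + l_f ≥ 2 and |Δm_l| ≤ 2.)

E1

Δl = 0 − 1 = -1; l_i + l_f = 1.
Δm_l = -1.
E1 (Δl = ±1, |Δm_l| ≤ 1): satisfied.
E2 (Δl = 0,±2, l_i+l_f ≥ 2, |Δm_l| ≤ 2): not satisfied.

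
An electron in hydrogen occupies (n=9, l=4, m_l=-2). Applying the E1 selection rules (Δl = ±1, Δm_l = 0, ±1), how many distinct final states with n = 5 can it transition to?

3

E1 requires Δl = ±1, so l_f ∈ {3, 5}; with 0 ≤ l_f ≤ n_f−1 = 4, the allowed l_f values are {3}.
For l_f = 3: m_f ∈ {m_i−1, m_i, m_i+1} ∩ [−3, 3] = {-3, -2, -1} → 3 states.
Total: 3.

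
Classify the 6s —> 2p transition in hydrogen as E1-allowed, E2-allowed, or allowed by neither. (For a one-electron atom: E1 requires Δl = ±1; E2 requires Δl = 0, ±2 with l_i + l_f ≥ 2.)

Δl = 1 − 0 = +1; l_i + l_f = 1.
E1 (Δl = ±1): satisfied.
E2 (Δl = 0,±2, l_i+l_f ≥ 2): not satisfied.

E1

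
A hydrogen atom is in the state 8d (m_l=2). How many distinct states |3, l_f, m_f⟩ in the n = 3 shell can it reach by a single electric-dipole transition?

1

E1 requires Δl = ±1, so l_f ∈ {1, 3}; with 0 ≤ l_f ≤ n_f−1 = 2, the allowed l_f values are {1}.
For l_f = 1: m_f ∈ {m_i−1, m_i, m_i+1} ∩ [−1, 1] = {1} → 1 state.
Total: 1.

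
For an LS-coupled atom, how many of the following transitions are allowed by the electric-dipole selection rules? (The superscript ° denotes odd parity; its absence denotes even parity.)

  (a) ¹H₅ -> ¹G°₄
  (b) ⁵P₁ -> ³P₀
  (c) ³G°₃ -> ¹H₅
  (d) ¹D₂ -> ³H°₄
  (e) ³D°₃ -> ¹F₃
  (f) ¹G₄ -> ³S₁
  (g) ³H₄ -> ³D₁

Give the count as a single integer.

(a) allowed
(b) forbidden (parity, ΔS fail)
(c) forbidden (ΔS, ΔJ fail)
(d) forbidden (ΔS, ΔL, ΔJ fail)
(e) forbidden (ΔS fails)
(f) forbidden (parity, ΔS, ΔL, ΔJ fail)
(g) forbidden (parity, ΔL, ΔJ fail)
Total allowed: 1 of 7.

1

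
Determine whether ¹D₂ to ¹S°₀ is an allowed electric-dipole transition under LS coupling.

forbidden

Initial level: S=0, L=2, J=2, parity even. Final level: S=0, L=0, J=0, parity odd.
ΔL = 0, ±1 (not L=0↔0): L: 2 → 0, ΔL = -2 — fails.
Parity must change: even → odd — passes.
ΔJ = 0, ±1 (not J=0↔0): J: 2 → 0, ΔJ = -2 — fails.
ΔS = 0: S: 0 → 0 — passes.
Rule(s) violated: ΔL, ΔJ.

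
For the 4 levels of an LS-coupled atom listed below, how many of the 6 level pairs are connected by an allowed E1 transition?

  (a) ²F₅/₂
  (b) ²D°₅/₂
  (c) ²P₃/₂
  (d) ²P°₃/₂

(a)–(b): allowed.
(a)–(c): forbidden (parity, ΔL).
(a)–(d): forbidden (ΔL).
(b)–(c): allowed.
(b)–(d): forbidden (parity).
(c)–(d): allowed.
Allowed pairs: 3 of 6.

3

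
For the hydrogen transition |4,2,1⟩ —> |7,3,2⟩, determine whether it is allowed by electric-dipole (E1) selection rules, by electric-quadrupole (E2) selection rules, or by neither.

E1

Δl = 3 − 2 = +1; l_i + l_f = 5.
Δm_l = +1.
E1 (Δl = ±1, |Δm_l| ≤ 1): satisfied.
E2 (Δl = 0,±2, l_i+l_f ≥ 2, |Δm_l| ≤ 2): not satisfied.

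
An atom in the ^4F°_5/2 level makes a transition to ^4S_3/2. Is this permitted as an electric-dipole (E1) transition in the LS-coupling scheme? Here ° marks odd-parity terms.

forbidden

ΔJ = 0, ±1 (not J=0↔0): J: 5/2 → 3/2, ΔJ = -1 — passes.
ΔL = 0, ±1 (not L=0↔0): L: 3 → 0, ΔL = -3 — fails.
ΔS = 0: S: 3/2 → 3/2 — passes.
Parity must change: odd → even — passes.
Rule(s) violated: ΔL.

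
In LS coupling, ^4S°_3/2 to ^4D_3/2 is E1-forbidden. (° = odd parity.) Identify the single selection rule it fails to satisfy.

the ΔL = 0, ±1 rule

Parity must change: odd → even — ✓.
ΔS = 0: S: 3/2 → 3/2 — ✓.
ΔL = 0, ±1 (not L=0↔0): L: 0 → 2, ΔL = +2 — ✗.
ΔJ = 0, ±1 (not J=0↔0): J: 3/2 → 3/2, ΔJ = +0 — ✓.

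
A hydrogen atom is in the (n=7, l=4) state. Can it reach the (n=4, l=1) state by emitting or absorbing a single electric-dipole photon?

forbidden

Δl = 1 − 4 = -3; the E1 rule Δl = ±1 is fails.
The transition is electric-dipole forbidden.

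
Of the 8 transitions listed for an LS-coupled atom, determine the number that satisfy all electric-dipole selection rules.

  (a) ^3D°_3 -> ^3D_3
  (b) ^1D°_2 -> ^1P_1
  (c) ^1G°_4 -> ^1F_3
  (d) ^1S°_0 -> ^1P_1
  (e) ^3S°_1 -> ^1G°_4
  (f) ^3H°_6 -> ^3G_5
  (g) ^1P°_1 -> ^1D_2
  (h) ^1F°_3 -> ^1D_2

7

(a) allowed
(b) allowed
(c) allowed
(d) allowed
(e) forbidden (parity, ΔS, ΔL, ΔJ fail)
(f) allowed
(g) allowed
(h) allowed
Total allowed: 7 of 8.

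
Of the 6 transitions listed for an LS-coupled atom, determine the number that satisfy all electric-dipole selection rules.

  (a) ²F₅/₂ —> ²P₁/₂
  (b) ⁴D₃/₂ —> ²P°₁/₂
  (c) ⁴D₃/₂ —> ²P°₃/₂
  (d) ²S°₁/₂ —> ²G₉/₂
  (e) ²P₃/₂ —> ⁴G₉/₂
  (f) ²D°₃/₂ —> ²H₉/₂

0

(a) forbidden (parity, ΔL, ΔJ fail)
(b) forbidden (ΔS fails)
(c) forbidden (ΔS fails)
(d) forbidden (ΔL, ΔJ fail)
(e) forbidden (parity, ΔS, ΔL, ΔJ fail)
(f) forbidden (ΔL, ΔJ fail)
Total allowed: 0 of 6.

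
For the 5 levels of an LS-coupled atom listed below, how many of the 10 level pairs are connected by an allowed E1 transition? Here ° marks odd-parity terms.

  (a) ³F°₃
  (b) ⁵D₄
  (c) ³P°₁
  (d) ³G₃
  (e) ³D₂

3

(a)–(b): forbidden (ΔS).
(a)–(c): forbidden (parity, ΔL, ΔJ).
(a)–(d): allowed.
(a)–(e): allowed.
(b)–(c): forbidden (ΔS, ΔJ).
(b)–(d): forbidden (parity, ΔS, ΔL).
(b)–(e): forbidden (parity, ΔS, ΔJ).
(c)–(d): forbidden (ΔL, ΔJ).
(c)–(e): allowed.
(d)–(e): forbidden (parity, ΔL).
Allowed pairs: 3 of 10.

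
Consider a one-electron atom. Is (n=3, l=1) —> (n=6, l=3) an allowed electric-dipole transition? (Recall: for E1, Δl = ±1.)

forbidden

l: 1 → 3 (Δl = +2). Δl = ±1 violated.
The transition is electric-dipole forbidden.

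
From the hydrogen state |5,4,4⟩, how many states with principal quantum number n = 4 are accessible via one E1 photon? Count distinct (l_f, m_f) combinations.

E1 requires Δl = ±1, so l_f ∈ {3, 5}; with 0 ≤ l_f ≤ n_f−1 = 3, the allowed l_f values are {3}.
For l_f = 3: m_f ∈ {m_i−1, m_i, m_i+1} ∩ [−3, 3] = {3} → 1 state.
Total: 1.

1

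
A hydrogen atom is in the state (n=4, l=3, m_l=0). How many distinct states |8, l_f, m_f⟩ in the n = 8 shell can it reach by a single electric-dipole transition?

E1 requires Δl = ±1, so l_f ∈ {2, 4}; with 0 ≤ l_f ≤ n_f−1 = 7, the allowed l_f values are {2, 4}.
For l_f = 2: m_f ∈ {m_i−1, m_i, m_i+1} ∩ [−2, 2] = {-1, 0, 1} → 3 states.
For l_f = 4: m_f ∈ {m_i−1, m_i, m_i+1} ∩ [−4, 4] = {-1, 0, 1} → 3 states.
Total: 6.

6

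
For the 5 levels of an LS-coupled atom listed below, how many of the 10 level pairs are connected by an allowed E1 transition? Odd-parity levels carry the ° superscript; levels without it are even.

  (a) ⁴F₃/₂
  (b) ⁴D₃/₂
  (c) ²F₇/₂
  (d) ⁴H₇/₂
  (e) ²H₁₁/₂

(a)–(b): forbidden (parity).
(a)–(c): forbidden (parity, ΔS, ΔJ).
(a)–(d): forbidden (parity, ΔL, ΔJ).
(a)–(e): forbidden (parity, ΔS, ΔL, ΔJ).
(b)–(c): forbidden (parity, ΔS, ΔJ).
(b)–(d): forbidden (parity, ΔL, ΔJ).
(b)–(e): forbidden (parity, ΔS, ΔL, ΔJ).
(c)–(d): forbidden (parity, ΔS, ΔL).
(c)–(e): forbidden (parity, ΔL, ΔJ).
(d)–(e): forbidden (parity, ΔS, ΔJ).
Allowed pairs: 0 of 10.

0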